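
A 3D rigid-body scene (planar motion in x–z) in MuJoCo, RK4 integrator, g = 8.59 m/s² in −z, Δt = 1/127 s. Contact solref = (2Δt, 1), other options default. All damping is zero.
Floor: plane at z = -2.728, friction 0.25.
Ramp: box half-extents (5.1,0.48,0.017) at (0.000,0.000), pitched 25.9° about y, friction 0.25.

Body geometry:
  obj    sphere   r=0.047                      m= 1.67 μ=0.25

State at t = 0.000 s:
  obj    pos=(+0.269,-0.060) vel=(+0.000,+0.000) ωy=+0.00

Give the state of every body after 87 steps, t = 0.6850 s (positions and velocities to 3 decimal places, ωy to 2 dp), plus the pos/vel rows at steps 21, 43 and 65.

State at t = 0.6850 s:
  obj    pos=(+0.835,-0.334) vel=(+1.652,-0.802) ωy=+39.04

Key-timestep trajectory:
   step    t(s)  obj.x    obj.z    obj.vx   obj.vz 
     21  0.1654   +0.302  -0.076  +0.399  -0.194
     43  0.3386   +0.407  -0.127  +0.816  -0.396
     65  0.5118   +0.585  -0.213  +1.234  -0.599


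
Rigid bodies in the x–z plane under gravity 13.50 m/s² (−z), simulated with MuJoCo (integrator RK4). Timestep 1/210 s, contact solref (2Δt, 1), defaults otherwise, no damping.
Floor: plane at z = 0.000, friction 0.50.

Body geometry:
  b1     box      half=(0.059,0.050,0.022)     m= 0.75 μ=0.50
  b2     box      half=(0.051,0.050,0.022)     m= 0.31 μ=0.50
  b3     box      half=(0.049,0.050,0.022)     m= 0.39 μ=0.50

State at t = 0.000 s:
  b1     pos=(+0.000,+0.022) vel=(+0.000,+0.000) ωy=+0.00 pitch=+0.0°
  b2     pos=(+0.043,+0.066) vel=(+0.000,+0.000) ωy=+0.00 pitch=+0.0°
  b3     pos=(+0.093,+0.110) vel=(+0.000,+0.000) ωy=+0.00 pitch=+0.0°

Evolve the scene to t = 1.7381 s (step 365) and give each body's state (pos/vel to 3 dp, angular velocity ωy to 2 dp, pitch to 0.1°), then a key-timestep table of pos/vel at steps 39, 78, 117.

State at t = 1.7381 s:
  b1     pos=(+0.000,+0.022) vel=(+0.000,+0.000) ωy=+0.00 pitch=+0.0°
  b2     pos=(+0.098,+0.051) vel=(+0.000,+0.000) ωy=+0.00 pitch=+90.0°
  b3     pos=(+0.245,+0.022) vel=(+0.000,+0.000) ωy=+0.00 pitch=+180.0°

Key-timestep trajectory:
   step    t(s)  b1.x    b1.z    b1.vx   b1.vz   b2.x    b2.z    b2.vx   b2.vz   b3.x    b3.z    b3.vx   b3.vz 
     39  0.1857   +0.000  +0.022  +0.000  +0.000   +0.067  +0.069  +0.330  -0.147   +0.136  +0.055  +0.372  -0.995
     78  0.3714   +0.000  +0.022  +0.000  +0.000   +0.104  +0.053  -0.067  -0.020   +0.184  +0.053  +0.172  +0.034
    117  0.5571   +0.000  +0.022  +0.000  +0.000   +0.099  +0.052  -0.053  -0.018   +0.215  +0.049  +0.297  -0.127


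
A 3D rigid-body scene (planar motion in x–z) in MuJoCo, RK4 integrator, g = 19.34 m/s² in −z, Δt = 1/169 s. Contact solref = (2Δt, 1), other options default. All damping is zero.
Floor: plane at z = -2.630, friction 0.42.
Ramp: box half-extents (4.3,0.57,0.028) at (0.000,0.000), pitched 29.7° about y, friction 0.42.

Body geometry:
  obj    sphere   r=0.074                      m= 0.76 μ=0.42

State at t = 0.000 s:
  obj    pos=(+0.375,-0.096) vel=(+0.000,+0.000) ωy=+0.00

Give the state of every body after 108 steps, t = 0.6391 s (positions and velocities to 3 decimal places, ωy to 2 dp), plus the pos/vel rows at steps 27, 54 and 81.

State at t = 0.6391 s:
  obj    pos=(+1.589,-0.789) vel=(+3.799,-2.167) ωy=+59.09

Key-timestep trajectory:
   step    t(s)  obj.x    obj.z    obj.vx   obj.vz 
     27  0.1598   +0.451  -0.140  +0.950  -0.542
     54  0.3195   +0.678  -0.270  +1.900  -1.084
     81  0.4793   +1.058  -0.486  +2.849  -1.625


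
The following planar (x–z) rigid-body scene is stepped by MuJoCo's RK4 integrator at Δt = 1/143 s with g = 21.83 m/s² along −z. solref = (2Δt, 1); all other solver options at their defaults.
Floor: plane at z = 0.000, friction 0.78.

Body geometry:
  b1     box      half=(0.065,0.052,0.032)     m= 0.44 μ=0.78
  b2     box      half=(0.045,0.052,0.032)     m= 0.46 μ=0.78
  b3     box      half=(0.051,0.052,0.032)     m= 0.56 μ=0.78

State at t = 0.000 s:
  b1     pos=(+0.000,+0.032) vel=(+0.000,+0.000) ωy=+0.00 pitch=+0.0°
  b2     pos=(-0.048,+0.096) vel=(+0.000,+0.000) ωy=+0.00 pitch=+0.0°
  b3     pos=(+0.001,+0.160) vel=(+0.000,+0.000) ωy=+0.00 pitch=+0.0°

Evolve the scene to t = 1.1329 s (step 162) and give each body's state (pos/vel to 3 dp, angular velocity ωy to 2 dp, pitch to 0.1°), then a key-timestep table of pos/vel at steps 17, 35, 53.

State at t = 1.1329 s:
  b1     pos=(+0.000,+0.032) vel=(+0.000,+0.000) ωy=+0.00 pitch=+0.0°
  b2     pos=(-0.049,+0.096) vel=(+0.000,+0.000) ωy=+0.00 pitch=-0.1°
  b3     pos=(+0.130,+0.032) vel=(+0.000,+0.000) ωy=+0.00 pitch=+180.0°

Key-timestep trajectory:
   step    t(s)  b1.x    b1.z    b1.vx   b1.vz   b2.x    b2.z    b2.vx   b2.vz   b3.x    b3.z    b3.vx   b3.vz 
     17  0.1189   +0.000  +0.032  -0.001  +0.000   -0.048  +0.096  -0.004  +0.000   +0.013  +0.156  +0.245  -0.129
     35  0.2448   +0.000  +0.032  +0.000  +0.002   -0.048  +0.096  -0.002  +0.001   +0.067  +0.118  +0.512  +0.067
     53  0.3706   +0.000  +0.032  +0.000  +0.000   -0.048  +0.096  +0.000  +0.000   +0.134  +0.029  -0.340  -0.627


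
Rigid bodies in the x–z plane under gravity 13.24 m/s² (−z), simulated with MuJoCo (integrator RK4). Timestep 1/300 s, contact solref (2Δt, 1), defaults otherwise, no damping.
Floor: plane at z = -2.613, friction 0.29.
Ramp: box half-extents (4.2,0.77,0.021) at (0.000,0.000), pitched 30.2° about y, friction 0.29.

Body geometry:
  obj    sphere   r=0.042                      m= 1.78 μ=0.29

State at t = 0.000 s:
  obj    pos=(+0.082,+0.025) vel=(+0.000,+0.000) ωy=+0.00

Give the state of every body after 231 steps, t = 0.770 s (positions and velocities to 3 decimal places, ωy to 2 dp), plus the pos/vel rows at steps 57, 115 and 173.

State at t = 0.770 s:
  obj    pos=(+1.301,-0.684) vel=(+3.166,-1.843) ωy=+87.20

Key-timestep trajectory:
   step    t(s)  obj.x    obj.z    obj.vx   obj.vz 
     57  0.1900   +0.156  -0.018  +0.781  -0.455
    115  0.3833   +0.384  -0.151  +1.576  -0.917
    173  0.5767   +0.766  -0.373  +2.371  -1.380


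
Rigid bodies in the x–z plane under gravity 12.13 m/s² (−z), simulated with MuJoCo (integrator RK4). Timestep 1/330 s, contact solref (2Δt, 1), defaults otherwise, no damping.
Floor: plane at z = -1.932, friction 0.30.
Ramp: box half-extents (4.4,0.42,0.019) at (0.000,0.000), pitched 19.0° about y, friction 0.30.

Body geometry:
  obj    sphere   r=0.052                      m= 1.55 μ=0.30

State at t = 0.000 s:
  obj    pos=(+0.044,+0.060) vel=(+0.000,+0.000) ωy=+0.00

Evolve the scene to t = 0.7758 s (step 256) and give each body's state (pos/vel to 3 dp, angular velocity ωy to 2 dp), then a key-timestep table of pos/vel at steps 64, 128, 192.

State at t = 0.7758 s:
  obj    pos=(+0.847,-0.216) vel=(+2.069,-0.712) ωy=+42.08

Key-timestep trajectory:
   step    t(s)  obj.x    obj.z    obj.vx   obj.vz 
     64  0.1939   +0.094  +0.043  +0.517  -0.178
    128  0.3879   +0.245  -0.009  +1.035  -0.356
    192  0.5818   +0.495  -0.096  +1.552  -0.534


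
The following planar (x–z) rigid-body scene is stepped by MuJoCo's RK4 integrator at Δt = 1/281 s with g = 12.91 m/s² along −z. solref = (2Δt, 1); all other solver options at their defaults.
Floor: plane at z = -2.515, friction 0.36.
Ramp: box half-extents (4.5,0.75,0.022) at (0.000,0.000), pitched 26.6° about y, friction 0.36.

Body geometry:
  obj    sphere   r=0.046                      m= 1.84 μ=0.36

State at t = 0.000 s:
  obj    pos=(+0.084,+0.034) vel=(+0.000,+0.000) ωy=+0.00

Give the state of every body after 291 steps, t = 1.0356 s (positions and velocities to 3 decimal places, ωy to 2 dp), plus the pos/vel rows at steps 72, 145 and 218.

State at t = 1.0356 s:
  obj    pos=(+2.064,-0.957) vel=(+3.823,-1.915) ωy=+92.95

Key-timestep trajectory:
   step    t(s)  obj.x    obj.z    obj.vx   obj.vz 
     72  0.2562   +0.205  -0.027  +0.946  -0.474
    145  0.5160   +0.576  -0.212  +1.905  -0.954
    218  0.7758   +1.195  -0.522  +2.864  -1.434


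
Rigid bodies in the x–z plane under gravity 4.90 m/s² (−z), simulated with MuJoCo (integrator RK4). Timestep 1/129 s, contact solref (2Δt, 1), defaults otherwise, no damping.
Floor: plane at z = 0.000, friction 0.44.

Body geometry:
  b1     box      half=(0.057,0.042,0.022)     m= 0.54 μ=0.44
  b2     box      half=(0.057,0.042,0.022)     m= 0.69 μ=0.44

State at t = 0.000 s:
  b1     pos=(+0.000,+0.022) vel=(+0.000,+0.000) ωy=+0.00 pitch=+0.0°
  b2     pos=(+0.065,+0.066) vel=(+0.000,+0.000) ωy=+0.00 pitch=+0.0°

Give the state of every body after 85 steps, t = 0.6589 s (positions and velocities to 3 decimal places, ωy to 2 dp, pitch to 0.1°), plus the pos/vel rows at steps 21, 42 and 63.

State at t = 0.6589 s:
  b1     pos=(-0.001,+0.022) vel=(+0.000,+0.000) ωy=+0.00 pitch=+0.0°
  b2     pos=(+0.077,+0.055) vel=(+0.000,+0.000) ωy=-0.01 pitch=+42.6°

Key-timestep trajectory:
   step    t(s)  b1.x    b1.z    b1.vx   b1.vz   b2.x    b2.z    b2.vx   b2.vz 
     21  0.1628   +0.000  +0.022  +0.000  +0.000   +0.072  +0.062  +0.084  -0.074
     42  0.3256   +0.000  +0.022  +0.000  +0.000   +0.083  +0.057  -0.003  +0.003
     63  0.4884   +0.000  +0.022  +0.000  +0.002   +0.077  +0.055  +0.018  +0.003


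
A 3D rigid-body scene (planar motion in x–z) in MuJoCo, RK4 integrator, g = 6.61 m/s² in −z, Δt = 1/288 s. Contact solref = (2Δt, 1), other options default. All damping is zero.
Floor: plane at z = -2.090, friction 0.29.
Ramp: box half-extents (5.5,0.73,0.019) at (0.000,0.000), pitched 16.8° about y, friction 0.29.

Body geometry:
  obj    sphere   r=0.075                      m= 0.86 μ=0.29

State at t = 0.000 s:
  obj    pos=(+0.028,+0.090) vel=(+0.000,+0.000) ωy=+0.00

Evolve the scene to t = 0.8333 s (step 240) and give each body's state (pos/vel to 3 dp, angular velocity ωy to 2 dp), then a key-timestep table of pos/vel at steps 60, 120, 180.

State at t = 0.8333 s:
  obj    pos=(+0.482,-0.047) vel=(+1.089,-0.329) ωy=+15.16

Key-timestep trajectory:
   step    t(s)  obj.x    obj.z    obj.vx   obj.vz 
     60  0.2083   +0.056  +0.081  +0.272  -0.082
    120  0.4167   +0.141  +0.056  +0.544  -0.164
    180  0.6250   +0.283  +0.013  +0.817  -0.247


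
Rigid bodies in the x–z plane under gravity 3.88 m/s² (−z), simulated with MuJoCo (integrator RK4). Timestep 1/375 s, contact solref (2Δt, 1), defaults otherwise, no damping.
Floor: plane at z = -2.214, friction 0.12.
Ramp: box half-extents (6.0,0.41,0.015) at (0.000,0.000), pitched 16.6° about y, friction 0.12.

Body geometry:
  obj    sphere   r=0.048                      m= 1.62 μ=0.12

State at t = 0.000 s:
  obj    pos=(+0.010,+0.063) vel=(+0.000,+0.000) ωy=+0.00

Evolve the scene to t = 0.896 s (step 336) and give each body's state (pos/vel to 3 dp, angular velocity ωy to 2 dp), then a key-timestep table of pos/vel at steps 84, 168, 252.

State at t = 0.896 s:
  obj    pos=(+0.315,-0.028) vel=(+0.680,-0.203) ωy=+14.78

Key-timestep trajectory:
   step    t(s)  obj.x    obj.z    obj.vx   obj.vz 
     84  0.2240   +0.029  +0.057  +0.170  -0.051
    168  0.4480   +0.086  +0.040  +0.340  -0.101
    252  0.6720   +0.181  +0.012  +0.510  -0.152


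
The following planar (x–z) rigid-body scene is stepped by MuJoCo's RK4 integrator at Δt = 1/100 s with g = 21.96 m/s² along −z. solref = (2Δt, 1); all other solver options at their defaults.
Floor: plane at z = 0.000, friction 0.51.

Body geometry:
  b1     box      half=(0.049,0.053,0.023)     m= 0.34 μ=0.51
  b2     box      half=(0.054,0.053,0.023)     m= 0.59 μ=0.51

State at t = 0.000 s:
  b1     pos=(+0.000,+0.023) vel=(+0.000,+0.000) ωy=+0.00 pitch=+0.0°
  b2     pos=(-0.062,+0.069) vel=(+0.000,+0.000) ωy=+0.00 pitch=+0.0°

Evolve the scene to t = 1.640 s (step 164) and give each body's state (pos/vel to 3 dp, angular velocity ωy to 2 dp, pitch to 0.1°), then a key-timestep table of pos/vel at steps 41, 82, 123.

State at t = 1.640 s:
  b1     pos=(+0.003,+0.023) vel=(+0.002,+0.000) ωy=+0.00 pitch=+0.0°
  b2     pos=(-0.072,+0.053) vel=(+0.000,-0.001) ωy=+0.05 pitch=-41.9°

Key-timestep trajectory:
   step    t(s)  b1.x    b1.z    b1.vx   b1.vz   b2.x    b2.z    b2.vx   b2.vz 
     41  0.4100   +0.001  +0.023  +0.002  +0.000   -0.072  +0.055  -0.001  -0.001
     82  0.8200   +0.002  +0.023  +0.002  +0.000   -0.072  +0.054  +0.000  -0.001
    123  1.2300   +0.003  +0.023  +0.002  +0.000   -0.072  +0.054  +0.000  -0.001


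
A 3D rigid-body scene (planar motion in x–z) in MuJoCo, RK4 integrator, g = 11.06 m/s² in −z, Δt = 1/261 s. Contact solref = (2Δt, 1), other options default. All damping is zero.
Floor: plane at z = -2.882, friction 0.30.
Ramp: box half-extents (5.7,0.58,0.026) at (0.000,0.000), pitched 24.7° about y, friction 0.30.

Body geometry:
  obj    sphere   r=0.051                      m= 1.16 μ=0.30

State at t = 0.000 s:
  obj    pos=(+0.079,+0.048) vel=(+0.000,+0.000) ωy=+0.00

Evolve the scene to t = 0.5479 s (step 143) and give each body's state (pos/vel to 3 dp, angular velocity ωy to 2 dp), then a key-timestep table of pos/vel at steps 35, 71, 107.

State at t = 0.5479 s:
  obj    pos=(+0.529,-0.159) vel=(+1.643,-0.756) ωy=+35.46

Key-timestep trajectory:
   step    t(s)  obj.x    obj.z    obj.vx   obj.vz 
     35  0.1341   +0.106  +0.036  +0.402  -0.185
     71  0.2720   +0.190  -0.003  +0.816  -0.375
    107  0.4100   +0.331  -0.068  +1.230  -0.566


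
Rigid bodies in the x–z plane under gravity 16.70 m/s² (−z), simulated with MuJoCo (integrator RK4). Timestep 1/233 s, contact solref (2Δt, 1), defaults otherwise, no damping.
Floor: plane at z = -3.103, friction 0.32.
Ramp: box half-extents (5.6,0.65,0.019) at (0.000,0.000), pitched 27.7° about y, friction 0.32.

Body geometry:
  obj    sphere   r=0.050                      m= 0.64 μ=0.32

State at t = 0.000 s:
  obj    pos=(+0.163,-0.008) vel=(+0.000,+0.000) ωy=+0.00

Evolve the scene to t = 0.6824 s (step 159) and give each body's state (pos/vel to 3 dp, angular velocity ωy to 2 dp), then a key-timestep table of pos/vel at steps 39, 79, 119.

State at t = 0.6824 s:
  obj    pos=(+1.306,-0.608) vel=(+3.350,-1.759) ωy=+75.66

Key-timestep trajectory:
   step    t(s)  obj.x    obj.z    obj.vx   obj.vz 
     39  0.1674   +0.232  -0.044  +0.822  -0.432
     79  0.3391   +0.445  -0.156  +1.665  -0.874
    119  0.5107   +0.804  -0.344  +2.507  -1.316


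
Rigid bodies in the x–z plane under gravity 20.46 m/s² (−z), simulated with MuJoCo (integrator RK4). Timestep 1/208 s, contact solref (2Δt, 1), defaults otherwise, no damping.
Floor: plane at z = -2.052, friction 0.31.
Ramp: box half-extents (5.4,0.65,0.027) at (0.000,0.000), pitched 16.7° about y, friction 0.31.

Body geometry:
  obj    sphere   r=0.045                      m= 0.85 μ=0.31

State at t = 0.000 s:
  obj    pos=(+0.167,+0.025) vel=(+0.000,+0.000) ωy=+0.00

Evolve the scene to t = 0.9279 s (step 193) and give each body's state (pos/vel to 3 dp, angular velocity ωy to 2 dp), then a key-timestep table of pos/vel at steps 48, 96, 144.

State at t = 0.9279 s:
  obj    pos=(+1.899,-0.494) vel=(+3.732,-1.120) ωy=+86.58

Key-timestep trajectory:
   step    t(s)  obj.x    obj.z    obj.vx   obj.vz 
     48  0.2308   +0.274  -0.007  +0.928  -0.279
     96  0.4615   +0.596  -0.104  +1.857  -0.557
    144  0.6923   +1.131  -0.264  +2.785  -0.835


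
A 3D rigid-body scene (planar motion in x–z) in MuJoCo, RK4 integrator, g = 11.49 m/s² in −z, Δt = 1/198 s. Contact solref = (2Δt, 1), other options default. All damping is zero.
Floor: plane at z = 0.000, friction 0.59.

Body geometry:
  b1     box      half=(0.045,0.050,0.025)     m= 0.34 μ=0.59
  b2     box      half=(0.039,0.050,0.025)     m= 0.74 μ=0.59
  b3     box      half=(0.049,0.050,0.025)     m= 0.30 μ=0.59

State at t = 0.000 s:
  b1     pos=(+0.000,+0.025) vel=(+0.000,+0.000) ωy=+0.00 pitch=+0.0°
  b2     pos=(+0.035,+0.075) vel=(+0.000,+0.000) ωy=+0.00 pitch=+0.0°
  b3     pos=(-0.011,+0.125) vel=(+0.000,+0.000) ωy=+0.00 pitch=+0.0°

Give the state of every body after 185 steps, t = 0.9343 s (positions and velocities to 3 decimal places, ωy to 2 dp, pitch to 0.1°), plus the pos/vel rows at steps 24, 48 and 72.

State at t = 0.9343 s:
  b1     pos=(+0.000,+0.025) vel=(+0.000,+0.000) ωy=+0.00 pitch=+0.0°
  b2     pos=(+0.035,+0.075) vel=(+0.000,+0.000) ωy=+0.00 pitch=+0.0°
  b3     pos=(-0.123,+0.025) vel=(+0.000,+0.000) ωy=+0.00 pitch=+180.0°

Key-timestep trajectory:
   step    t(s)  b1.x    b1.z    b1.vx   b1.vz   b2.x    b2.z    b2.vx   b2.vz   b3.x    b3.z    b3.vx   b3.vz 
     24  0.1212   +0.000  +0.025  +0.000  +0.000   +0.035  +0.075  +0.000  +0.000   -0.021  +0.120  -0.171  -0.141
     48  0.2424   +0.000  +0.025  +0.000  +0.000   +0.035  +0.075  +0.000  +0.000   -0.051  +0.102  -0.340  -0.101
     72  0.3636   +0.000  +0.025  +0.000  +0.000   +0.035  +0.075  +0.000  +0.000   -0.103  +0.053  -0.460  -0.964


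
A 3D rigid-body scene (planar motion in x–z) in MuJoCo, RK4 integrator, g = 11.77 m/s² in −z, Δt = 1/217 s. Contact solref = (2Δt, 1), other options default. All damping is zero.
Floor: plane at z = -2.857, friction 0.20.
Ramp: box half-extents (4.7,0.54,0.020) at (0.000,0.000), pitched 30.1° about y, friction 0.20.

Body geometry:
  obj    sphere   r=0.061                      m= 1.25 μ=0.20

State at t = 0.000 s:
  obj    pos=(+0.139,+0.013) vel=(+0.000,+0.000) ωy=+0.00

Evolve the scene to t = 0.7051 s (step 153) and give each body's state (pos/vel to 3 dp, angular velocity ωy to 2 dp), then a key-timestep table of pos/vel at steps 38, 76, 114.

State at t = 0.7051 s:
  obj    pos=(+1.046,-0.513) vel=(+2.572,-1.491) ωy=+48.72

Key-timestep trajectory:
   step    t(s)  obj.x    obj.z    obj.vx   obj.vz 
     38  0.1751   +0.195  -0.019  +0.639  -0.370
     76  0.3502   +0.363  -0.117  +1.278  -0.741
    114  0.5253   +0.643  -0.279  +1.917  -1.111


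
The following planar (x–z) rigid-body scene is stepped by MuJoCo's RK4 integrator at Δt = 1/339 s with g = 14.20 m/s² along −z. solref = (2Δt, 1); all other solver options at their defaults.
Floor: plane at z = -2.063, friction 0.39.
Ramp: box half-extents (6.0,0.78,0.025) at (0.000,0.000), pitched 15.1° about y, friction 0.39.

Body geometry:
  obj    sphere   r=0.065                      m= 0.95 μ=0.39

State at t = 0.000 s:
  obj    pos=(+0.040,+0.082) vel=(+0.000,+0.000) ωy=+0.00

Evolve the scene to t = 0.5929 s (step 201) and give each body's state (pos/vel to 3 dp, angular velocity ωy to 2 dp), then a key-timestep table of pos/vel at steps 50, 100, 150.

State at t = 0.5929 s:
  obj    pos=(+0.489,-0.039) vel=(+1.513,-0.408) ωy=+24.10

Key-timestep trajectory:
   step    t(s)  obj.x    obj.z    obj.vx   obj.vz 
     50  0.1475   +0.068  +0.075  +0.376  -0.102
    100  0.2950   +0.151  +0.052  +0.753  -0.203
    150  0.4425   +0.290  +0.015  +1.129  -0.305


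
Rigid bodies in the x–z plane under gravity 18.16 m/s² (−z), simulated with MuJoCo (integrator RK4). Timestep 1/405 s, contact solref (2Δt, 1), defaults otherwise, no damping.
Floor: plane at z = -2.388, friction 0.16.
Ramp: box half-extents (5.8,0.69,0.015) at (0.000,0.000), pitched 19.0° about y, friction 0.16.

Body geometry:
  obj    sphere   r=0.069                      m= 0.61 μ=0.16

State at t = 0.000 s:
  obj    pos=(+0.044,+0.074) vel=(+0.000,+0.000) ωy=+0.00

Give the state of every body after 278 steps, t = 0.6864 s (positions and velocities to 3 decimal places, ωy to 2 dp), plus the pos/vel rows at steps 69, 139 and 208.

State at t = 0.6864 s:
  obj    pos=(+0.985,-0.250) vel=(+2.741,-0.944) ωy=+42.01

Key-timestep trajectory:
   step    t(s)  obj.x    obj.z    obj.vx   obj.vz 
     69  0.1704   +0.102  +0.054  +0.680  -0.234
    139  0.3432   +0.279  -0.007  +1.371  -0.472
    208  0.5136   +0.571  -0.108  +2.051  -0.706


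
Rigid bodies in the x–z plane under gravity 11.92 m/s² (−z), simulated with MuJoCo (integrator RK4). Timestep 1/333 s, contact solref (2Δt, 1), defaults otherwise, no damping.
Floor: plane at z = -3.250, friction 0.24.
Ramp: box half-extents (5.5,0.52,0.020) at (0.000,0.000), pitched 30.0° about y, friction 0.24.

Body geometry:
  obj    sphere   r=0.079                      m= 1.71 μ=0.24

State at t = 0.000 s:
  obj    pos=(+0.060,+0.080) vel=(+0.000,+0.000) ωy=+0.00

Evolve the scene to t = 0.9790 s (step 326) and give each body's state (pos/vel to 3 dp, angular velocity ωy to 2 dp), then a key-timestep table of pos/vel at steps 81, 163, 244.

State at t = 0.9790 s:
  obj    pos=(+1.827,-0.940) vel=(+3.609,-2.084) ωy=+52.75

Key-timestep trajectory:
   step    t(s)  obj.x    obj.z    obj.vx   obj.vz 
     81  0.2432   +0.169  +0.017  +0.897  -0.518
    163  0.4895   +0.502  -0.175  +1.805  -1.042
    244  0.7327   +1.050  -0.492  +2.702  -1.560


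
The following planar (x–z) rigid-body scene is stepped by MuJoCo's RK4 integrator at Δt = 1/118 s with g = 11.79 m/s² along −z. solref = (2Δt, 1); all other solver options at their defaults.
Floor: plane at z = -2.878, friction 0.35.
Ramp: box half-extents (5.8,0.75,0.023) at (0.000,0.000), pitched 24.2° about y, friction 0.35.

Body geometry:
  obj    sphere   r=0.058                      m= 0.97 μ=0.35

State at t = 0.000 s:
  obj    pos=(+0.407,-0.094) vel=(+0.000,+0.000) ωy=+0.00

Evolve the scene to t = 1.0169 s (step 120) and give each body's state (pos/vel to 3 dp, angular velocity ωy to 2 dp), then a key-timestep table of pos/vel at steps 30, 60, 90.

State at t = 1.0169 s:
  obj    pos=(+2.035,-0.826) vel=(+3.202,-1.439) ωy=+60.51

Key-timestep trajectory:
   step    t(s)  obj.x    obj.z    obj.vx   obj.vz 
     30  0.2542   +0.509  -0.140  +0.801  -0.360
     60  0.5085   +0.814  -0.277  +1.601  -0.720
     90  0.7627   +1.323  -0.506  +2.402  -1.079


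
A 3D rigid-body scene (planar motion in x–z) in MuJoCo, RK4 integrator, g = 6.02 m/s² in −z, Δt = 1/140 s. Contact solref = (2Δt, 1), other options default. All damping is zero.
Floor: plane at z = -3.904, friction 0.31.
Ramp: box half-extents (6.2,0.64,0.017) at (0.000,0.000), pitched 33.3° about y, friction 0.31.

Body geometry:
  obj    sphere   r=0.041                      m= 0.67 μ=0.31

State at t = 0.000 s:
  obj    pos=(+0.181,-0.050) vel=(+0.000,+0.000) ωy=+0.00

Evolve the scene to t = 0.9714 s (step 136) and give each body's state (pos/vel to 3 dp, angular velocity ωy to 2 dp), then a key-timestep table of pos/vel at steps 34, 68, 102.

State at t = 0.9714 s:
  obj    pos=(+1.112,-0.661) vel=(+1.917,-1.259) ωy=+55.92

Key-timestep trajectory:
   step    t(s)  obj.x    obj.z    obj.vx   obj.vz 
     34  0.2429   +0.239  -0.088  +0.479  -0.315
     68  0.4857   +0.414  -0.203  +0.959  -0.630
    102  0.7286   +0.705  -0.394  +1.438  -0.944


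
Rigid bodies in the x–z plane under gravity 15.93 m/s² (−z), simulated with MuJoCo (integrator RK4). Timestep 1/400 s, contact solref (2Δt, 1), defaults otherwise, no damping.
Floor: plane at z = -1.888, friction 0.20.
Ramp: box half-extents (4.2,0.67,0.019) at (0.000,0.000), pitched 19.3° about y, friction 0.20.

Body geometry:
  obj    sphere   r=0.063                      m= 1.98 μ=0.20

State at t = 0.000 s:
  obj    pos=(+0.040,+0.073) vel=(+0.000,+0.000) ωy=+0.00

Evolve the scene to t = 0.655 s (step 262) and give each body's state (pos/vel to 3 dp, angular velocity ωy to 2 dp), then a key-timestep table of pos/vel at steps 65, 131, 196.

State at t = 0.655 s:
  obj    pos=(+0.801,-0.194) vel=(+2.325,-0.814) ωy=+39.10

Key-timestep trajectory:
   step    t(s)  obj.x    obj.z    obj.vx   obj.vz 
     65  0.1625   +0.087  +0.056  +0.577  -0.202
    131  0.3275   +0.230  +0.006  +1.163  -0.407
    196  0.4900   +0.466  -0.076  +1.739  -0.609


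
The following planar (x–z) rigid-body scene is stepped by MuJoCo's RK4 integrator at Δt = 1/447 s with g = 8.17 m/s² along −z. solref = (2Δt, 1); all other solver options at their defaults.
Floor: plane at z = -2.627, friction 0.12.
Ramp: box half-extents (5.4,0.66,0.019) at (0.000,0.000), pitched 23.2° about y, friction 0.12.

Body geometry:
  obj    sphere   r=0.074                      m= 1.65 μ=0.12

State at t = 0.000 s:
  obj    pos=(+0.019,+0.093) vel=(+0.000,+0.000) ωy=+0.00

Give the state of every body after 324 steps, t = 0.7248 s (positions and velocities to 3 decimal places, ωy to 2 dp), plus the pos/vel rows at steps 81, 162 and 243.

State at t = 0.7248 s:
  obj    pos=(+0.579,-0.147) vel=(+1.545,-0.659) ωy=+22.06

Key-timestep trajectory:
   step    t(s)  obj.x    obj.z    obj.vx   obj.vz 
     81  0.1812   +0.054  +0.078  +0.386  -0.166
    162  0.3624   +0.159  +0.033  +0.773  -0.328
    243  0.5436   +0.334  -0.042  +1.159  -0.495


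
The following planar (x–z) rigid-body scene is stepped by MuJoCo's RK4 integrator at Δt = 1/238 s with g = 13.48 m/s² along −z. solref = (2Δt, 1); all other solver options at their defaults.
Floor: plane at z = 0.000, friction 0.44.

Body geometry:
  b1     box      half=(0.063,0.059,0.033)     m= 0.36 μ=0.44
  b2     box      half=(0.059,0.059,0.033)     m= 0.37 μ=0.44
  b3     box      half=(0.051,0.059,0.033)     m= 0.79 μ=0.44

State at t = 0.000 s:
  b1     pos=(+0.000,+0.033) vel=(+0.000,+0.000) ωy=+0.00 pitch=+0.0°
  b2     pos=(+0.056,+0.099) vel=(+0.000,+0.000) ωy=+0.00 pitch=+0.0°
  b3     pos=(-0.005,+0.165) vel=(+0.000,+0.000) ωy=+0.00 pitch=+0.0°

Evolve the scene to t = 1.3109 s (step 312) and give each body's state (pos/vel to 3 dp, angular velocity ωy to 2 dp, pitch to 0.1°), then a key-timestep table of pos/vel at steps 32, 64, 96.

State at t = 1.3109 s:
  b1     pos=(+0.000,+0.033) vel=(+0.000,+0.000) ωy=+0.00 pitch=+0.0°
  b2     pos=(+0.056,+0.099) vel=(+0.000,+0.000) ωy=+0.00 pitch=+0.0°
  b3     pos=(-0.141,+0.033) vel=(+0.000,+0.000) ωy=+0.00 pitch=+180.0°

Key-timestep trajectory:
   step    t(s)  b1.x    b1.z    b1.vx   b1.vz   b2.x    b2.z    b2.vx   b2.vz   b3.x    b3.z    b3.vx   b3.vz 
     32  0.1345   +0.000  +0.033  +0.000  +0.000   +0.056  +0.099  +0.001  +0.000   -0.009  +0.164  -0.085  -0.017
     64  0.2689   +0.000  +0.033  +0.000  +0.000   +0.056  +0.099  +0.000  +0.000   -0.036  +0.141  -0.294  -0.632
     96  0.4034   +0.000  +0.033  +0.000  +0.000   +0.056  +0.099  +0.000  +0.000   -0.108  +0.093  -0.601  -0.767


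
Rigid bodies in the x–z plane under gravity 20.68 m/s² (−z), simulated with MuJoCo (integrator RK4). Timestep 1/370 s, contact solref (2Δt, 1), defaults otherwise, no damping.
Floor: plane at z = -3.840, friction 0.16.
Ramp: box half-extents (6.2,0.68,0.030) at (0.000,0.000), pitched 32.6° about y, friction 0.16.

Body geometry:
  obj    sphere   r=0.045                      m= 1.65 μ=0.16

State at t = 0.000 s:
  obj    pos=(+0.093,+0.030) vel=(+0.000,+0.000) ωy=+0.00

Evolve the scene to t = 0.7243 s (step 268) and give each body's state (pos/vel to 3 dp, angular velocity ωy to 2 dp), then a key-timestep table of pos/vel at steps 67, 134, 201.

State at t = 0.7243 s:
  obj    pos=(+1.939,-1.151) vel=(+5.095,-3.266) ωy=+112.08

Key-timestep trajectory:
   step    t(s)  obj.x    obj.z    obj.vx   obj.vz 
     67  0.1811   +0.208  -0.044  +1.269  -0.828
    134  0.3622   +0.554  -0.266  +2.535  -1.663
    201  0.5432   +1.131  -0.634  +3.813  -2.469


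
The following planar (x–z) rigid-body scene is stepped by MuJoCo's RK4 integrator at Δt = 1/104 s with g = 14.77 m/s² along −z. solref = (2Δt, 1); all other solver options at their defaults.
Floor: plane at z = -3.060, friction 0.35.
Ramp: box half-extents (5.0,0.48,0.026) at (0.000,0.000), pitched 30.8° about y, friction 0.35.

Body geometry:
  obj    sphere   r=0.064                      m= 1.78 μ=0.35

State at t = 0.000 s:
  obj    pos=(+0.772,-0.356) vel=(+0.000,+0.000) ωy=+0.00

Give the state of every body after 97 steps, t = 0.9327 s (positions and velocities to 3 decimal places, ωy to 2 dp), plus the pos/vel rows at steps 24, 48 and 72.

State at t = 0.9327 s:
  obj    pos=(+2.791,-1.559) vel=(+4.328,-2.580) ωy=+78.70

Key-timestep trajectory:
   step    t(s)  obj.x    obj.z    obj.vx   obj.vz 
     24  0.2308   +0.896  -0.429  +1.071  -0.638
     48  0.4615   +1.267  -0.650  +2.142  -1.277
     72  0.6923   +1.884  -1.019  +3.212  -1.915


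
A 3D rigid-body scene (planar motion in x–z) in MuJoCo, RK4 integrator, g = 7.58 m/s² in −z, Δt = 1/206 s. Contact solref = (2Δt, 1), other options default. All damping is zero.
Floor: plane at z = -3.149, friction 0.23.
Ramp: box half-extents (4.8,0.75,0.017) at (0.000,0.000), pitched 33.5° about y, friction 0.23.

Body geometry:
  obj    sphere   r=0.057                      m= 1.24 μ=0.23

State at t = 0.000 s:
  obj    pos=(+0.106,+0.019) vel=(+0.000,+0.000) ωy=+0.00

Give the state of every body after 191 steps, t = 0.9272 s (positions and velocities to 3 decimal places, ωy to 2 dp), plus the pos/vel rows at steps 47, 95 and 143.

State at t = 0.9272 s:
  obj    pos=(+1.177,-0.690) vel=(+2.311,-1.529) ωy=+48.59

Key-timestep trajectory:
   step    t(s)  obj.x    obj.z    obj.vx   obj.vz 
     47  0.2282   +0.171  -0.024  +0.569  -0.376
     95  0.4612   +0.371  -0.157  +1.149  -0.761
    143  0.6942   +0.706  -0.379  +1.730  -1.145


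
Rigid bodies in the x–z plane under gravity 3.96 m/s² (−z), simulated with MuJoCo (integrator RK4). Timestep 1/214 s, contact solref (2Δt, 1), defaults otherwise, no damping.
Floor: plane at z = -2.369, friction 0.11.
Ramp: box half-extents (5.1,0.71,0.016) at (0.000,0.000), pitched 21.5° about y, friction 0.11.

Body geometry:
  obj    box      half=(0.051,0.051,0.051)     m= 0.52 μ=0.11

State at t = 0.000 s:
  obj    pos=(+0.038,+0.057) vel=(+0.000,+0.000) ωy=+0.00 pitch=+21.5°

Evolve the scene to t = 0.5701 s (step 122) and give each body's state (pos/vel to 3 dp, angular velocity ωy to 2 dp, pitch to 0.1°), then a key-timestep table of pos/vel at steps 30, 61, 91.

State at t = 0.5701 s:
  obj    pos=(+0.196,-0.005) vel=(+0.556,-0.213) ωy=+0.00 pitch=+21.5°

Key-timestep trajectory:
   step    t(s)  obj.x    obj.z    obj.vx   obj.vz 
     30  0.1402   +0.048  +0.053  +0.136  -0.054
     61  0.2850   +0.078  +0.041  +0.280  -0.101
     91  0.4252   +0.126  +0.022  +0.412  -0.170


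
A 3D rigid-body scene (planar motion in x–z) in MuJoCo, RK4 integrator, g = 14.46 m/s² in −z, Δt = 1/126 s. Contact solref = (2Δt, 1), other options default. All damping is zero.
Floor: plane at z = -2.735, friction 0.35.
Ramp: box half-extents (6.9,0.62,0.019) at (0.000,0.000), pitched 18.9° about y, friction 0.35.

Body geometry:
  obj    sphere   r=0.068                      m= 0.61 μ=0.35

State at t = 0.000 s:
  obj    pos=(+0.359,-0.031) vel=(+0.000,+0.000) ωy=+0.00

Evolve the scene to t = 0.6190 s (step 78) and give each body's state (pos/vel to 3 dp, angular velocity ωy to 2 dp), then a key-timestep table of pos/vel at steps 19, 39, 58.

State at t = 0.6190 s:
  obj    pos=(+0.966,-0.239) vel=(+1.960,-0.671) ωy=+30.45

Key-timestep trajectory:
   step    t(s)  obj.x    obj.z    obj.vx   obj.vz 
     19  0.1508   +0.395  -0.043  +0.478  -0.164
     39  0.3095   +0.511  -0.083  +0.980  -0.336
     58  0.4603   +0.694  -0.146  +1.457  -0.499


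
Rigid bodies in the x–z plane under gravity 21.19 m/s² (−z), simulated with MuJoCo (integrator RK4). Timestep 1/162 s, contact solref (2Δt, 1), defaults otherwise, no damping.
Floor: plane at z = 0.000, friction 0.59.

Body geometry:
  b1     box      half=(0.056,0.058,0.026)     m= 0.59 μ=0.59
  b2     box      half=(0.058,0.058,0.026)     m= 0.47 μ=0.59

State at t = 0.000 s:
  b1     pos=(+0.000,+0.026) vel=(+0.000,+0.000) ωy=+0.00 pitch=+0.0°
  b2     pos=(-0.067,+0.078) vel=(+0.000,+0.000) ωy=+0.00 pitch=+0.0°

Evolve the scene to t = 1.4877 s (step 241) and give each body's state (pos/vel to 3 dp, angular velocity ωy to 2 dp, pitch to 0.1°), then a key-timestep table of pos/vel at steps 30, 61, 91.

State at t = 1.4877 s:
  b1     pos=(+0.000,+0.026) vel=(+0.000,+0.000) ωy=+0.00 pitch=+0.0°
  b2     pos=(-0.125,+0.058) vel=(+0.000,+0.000) ωy=+0.00 pitch=-90.0°

Key-timestep trajectory:
   step    t(s)  b1.x    b1.z    b1.vx   b1.vz   b2.x    b2.z    b2.vx   b2.vz 
     30  0.1852   +0.000  +0.026  +0.000  +0.000   -0.100  +0.063  -0.196  +0.007
     61  0.3765   +0.000  +0.026  +0.000  +0.000   -0.139  +0.062  +0.025  -0.005
     91  0.5617   +0.000  +0.026  +0.000  +0.000   -0.122  +0.059  -0.198  -0.072


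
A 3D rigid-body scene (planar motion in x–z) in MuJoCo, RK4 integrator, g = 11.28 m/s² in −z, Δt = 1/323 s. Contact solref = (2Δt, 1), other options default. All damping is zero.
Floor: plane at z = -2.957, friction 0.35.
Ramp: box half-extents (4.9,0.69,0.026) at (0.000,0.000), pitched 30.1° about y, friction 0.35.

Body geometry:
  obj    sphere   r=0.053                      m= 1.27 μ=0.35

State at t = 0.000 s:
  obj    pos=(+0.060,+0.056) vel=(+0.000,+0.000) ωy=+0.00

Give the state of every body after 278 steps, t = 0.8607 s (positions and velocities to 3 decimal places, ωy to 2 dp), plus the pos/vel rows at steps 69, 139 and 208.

State at t = 0.8607 s:
  obj    pos=(+1.355,-0.694) vel=(+3.009,-1.744) ωy=+65.61

Key-timestep trajectory:
   step    t(s)  obj.x    obj.z    obj.vx   obj.vz 
     69  0.2136   +0.140  +0.010  +0.747  -0.433
    139  0.4303   +0.384  -0.131  +1.504  -0.872
    208  0.6440   +0.785  -0.364  +2.251  -1.305


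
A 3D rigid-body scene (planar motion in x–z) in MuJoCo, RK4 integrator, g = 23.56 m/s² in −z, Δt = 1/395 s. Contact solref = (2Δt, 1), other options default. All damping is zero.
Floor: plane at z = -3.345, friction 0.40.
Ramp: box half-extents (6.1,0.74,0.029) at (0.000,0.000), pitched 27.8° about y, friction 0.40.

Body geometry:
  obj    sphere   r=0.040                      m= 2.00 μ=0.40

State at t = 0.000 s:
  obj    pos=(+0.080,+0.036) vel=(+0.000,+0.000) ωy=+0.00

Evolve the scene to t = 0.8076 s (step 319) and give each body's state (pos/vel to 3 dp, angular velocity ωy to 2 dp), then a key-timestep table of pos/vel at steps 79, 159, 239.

State at t = 0.8076 s:
  obj    pos=(+2.344,-1.158) vel=(+5.607,-2.956) ωy=+158.45

Key-timestep trajectory:
   step    t(s)  obj.x    obj.z    obj.vx   obj.vz 
     79  0.2000   +0.219  -0.037  +1.389  -0.732
    159  0.4025   +0.642  -0.261  +2.795  -1.474
    239  0.6051   +1.351  -0.634  +4.201  -2.215


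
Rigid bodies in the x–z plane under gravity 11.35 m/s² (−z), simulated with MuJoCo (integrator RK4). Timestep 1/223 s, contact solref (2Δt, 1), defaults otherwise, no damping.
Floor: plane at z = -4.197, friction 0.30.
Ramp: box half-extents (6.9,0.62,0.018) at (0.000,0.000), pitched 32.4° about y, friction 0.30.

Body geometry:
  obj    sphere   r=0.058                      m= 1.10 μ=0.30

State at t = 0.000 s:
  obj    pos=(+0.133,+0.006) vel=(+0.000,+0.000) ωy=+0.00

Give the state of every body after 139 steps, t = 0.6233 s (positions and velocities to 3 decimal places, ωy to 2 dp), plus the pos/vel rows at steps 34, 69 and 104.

State at t = 0.6233 s:
  obj    pos=(+0.846,-0.447) vel=(+2.286,-1.451) ωy=+46.67

Key-timestep trajectory:
   step    t(s)  obj.x    obj.z    obj.vx   obj.vz 
     34  0.1525   +0.176  -0.021  +0.559  -0.355
     69  0.3094   +0.309  -0.106  +1.135  -0.720
    104  0.4664   +0.532  -0.248  +1.711  -1.086


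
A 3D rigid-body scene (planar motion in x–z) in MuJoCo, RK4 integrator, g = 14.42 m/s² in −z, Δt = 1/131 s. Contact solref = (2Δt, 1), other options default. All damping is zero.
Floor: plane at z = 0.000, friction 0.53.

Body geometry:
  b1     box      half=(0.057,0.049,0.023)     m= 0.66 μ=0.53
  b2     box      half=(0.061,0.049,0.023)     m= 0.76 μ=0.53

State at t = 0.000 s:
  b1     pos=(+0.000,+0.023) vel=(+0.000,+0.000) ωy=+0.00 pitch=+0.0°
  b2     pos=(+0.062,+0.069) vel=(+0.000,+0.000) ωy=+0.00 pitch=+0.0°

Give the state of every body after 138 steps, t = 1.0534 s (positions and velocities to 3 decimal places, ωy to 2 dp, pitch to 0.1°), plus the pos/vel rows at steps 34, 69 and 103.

State at t = 1.0534 s:
  b1     pos=(-0.001,+0.023) vel=(-0.001,+0.000) ωy=+0.00 pitch=+0.0°
  b2     pos=(+0.076,+0.059) vel=(+0.000,-0.001) ωy=-0.03 pitch=+43.3°

Key-timestep trajectory:
   step    t(s)  b1.x    b1.z    b1.vx   b1.vz   b2.x    b2.z    b2.vx   b2.vz 
     34  0.2595   +0.000  +0.023  +0.000  +0.000   +0.083  +0.062  -0.072  -0.019
     69  0.5267   +0.000  +0.023  -0.001  +0.000   +0.076  +0.059  +0.000  -0.001
    103  0.7863   -0.001  +0.023  -0.001  +0.000   +0.076  +0.059  +0.000  -0.001


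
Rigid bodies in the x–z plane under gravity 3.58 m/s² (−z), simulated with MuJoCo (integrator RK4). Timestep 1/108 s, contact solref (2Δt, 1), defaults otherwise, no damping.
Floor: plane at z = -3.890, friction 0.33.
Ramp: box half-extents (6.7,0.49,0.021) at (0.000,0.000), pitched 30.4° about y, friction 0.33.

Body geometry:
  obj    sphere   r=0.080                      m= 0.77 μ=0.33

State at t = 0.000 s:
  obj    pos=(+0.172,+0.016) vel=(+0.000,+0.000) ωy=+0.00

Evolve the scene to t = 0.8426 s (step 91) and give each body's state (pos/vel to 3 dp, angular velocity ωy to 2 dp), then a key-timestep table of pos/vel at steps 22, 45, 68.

State at t = 0.8426 s:
  obj    pos=(+0.568,-0.216) vel=(+0.941,-0.552) ωy=+13.62

Key-timestep trajectory:
   step    t(s)  obj.x    obj.z    obj.vx   obj.vz 
     22  0.2037   +0.195  +0.003  +0.227  -0.133
     45  0.4167   +0.269  -0.041  +0.465  -0.273
     68  0.6296   +0.393  -0.114  +0.703  -0.412


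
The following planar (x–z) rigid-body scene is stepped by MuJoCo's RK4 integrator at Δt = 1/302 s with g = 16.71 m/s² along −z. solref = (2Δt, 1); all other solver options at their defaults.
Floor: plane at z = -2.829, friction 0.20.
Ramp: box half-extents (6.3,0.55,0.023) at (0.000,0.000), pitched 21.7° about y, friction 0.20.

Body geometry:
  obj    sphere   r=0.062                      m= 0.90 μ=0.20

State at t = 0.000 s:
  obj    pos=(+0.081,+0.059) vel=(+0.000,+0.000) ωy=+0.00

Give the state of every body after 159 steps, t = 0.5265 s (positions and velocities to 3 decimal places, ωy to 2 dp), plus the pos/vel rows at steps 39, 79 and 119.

State at t = 0.5265 s:
  obj    pos=(+0.649,-0.167) vel=(+2.159,-0.859) ωy=+37.47

Key-timestep trajectory:
   step    t(s)  obj.x    obj.z    obj.vx   obj.vz 
     39  0.1291   +0.115  +0.046  +0.530  -0.211
     79  0.2616   +0.221  +0.003  +1.073  -0.427
    119  0.3940   +0.399  -0.067  +1.616  -0.643


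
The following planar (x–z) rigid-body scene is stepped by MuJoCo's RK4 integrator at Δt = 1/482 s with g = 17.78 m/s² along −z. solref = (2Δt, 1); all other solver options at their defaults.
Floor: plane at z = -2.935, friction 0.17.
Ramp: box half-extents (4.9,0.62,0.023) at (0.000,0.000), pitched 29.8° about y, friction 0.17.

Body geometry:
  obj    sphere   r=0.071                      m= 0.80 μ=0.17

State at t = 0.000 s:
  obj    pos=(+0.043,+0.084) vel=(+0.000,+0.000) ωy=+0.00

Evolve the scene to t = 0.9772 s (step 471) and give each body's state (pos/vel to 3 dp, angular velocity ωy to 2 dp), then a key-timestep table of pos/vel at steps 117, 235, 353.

State at t = 0.9772 s:
  obj    pos=(+2.658,-1.414) vel=(+5.352,-3.065) ωy=+86.86

Key-timestep trajectory:
   step    t(s)  obj.x    obj.z    obj.vx   obj.vz 
    117  0.2427   +0.204  -0.009  +1.330  -0.762
    235  0.4876   +0.694  -0.289  +2.671  -1.529
    353  0.7324   +1.512  -0.758  +4.011  -2.297


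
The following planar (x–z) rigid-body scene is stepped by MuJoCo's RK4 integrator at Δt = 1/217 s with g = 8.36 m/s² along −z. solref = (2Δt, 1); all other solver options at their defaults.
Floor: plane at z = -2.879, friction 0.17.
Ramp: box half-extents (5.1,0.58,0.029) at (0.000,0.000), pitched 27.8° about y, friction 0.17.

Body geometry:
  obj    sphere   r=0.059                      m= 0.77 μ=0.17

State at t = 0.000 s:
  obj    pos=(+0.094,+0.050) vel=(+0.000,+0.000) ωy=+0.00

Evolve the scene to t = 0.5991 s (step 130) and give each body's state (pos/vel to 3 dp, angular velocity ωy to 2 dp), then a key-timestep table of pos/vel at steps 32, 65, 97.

State at t = 0.5991 s:
  obj    pos=(+0.536,-0.183) vel=(+1.476,-0.778) ωy=+28.27

Key-timestep trajectory:
   step    t(s)  obj.x    obj.z    obj.vx   obj.vz 
     32  0.1475   +0.121  +0.036  +0.364  -0.192
     65  0.2995   +0.205  -0.008  +0.738  -0.389
     97  0.4470   +0.340  -0.080  +1.101  -0.581
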